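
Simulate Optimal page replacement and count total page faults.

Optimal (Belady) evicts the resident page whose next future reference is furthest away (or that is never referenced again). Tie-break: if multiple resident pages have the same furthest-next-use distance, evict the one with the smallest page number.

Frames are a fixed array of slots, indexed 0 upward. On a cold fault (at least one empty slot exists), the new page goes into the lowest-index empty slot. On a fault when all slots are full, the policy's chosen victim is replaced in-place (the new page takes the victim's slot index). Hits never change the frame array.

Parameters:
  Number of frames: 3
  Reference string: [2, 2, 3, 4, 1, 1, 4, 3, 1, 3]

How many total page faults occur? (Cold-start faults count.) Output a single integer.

Step 0: ref 2 → FAULT, frames=[2,-,-]
Step 1: ref 2 → HIT, frames=[2,-,-]
Step 2: ref 3 → FAULT, frames=[2,3,-]
Step 3: ref 4 → FAULT, frames=[2,3,4]
Step 4: ref 1 → FAULT (evict 2), frames=[1,3,4]
Step 5: ref 1 → HIT, frames=[1,3,4]
Step 6: ref 4 → HIT, frames=[1,3,4]
Step 7: ref 3 → HIT, frames=[1,3,4]
Step 8: ref 1 → HIT, frames=[1,3,4]
Step 9: ref 3 → HIT, frames=[1,3,4]
Total faults: 4

Answer: 4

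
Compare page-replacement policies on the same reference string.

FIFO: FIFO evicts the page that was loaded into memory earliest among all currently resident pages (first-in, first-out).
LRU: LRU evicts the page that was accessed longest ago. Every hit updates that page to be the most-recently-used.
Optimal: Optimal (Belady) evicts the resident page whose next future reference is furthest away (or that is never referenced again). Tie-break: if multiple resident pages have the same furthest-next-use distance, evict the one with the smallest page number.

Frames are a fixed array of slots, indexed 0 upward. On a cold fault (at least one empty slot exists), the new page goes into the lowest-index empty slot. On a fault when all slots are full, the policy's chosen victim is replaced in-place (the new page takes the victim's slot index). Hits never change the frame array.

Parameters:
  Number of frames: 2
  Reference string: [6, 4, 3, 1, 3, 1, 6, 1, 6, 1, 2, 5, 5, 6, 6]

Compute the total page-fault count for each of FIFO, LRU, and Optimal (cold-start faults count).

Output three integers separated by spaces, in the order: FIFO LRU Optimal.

--- FIFO ---
  step 0: ref 6 -> FAULT, frames=[6,-] (faults so far: 1)
  step 1: ref 4 -> FAULT, frames=[6,4] (faults so far: 2)
  step 2: ref 3 -> FAULT, evict 6, frames=[3,4] (faults so far: 3)
  step 3: ref 1 -> FAULT, evict 4, frames=[3,1] (faults so far: 4)
  step 4: ref 3 -> HIT, frames=[3,1] (faults so far: 4)
  step 5: ref 1 -> HIT, frames=[3,1] (faults so far: 4)
  step 6: ref 6 -> FAULT, evict 3, frames=[6,1] (faults so far: 5)
  step 7: ref 1 -> HIT, frames=[6,1] (faults so far: 5)
  step 8: ref 6 -> HIT, frames=[6,1] (faults so far: 5)
  step 9: ref 1 -> HIT, frames=[6,1] (faults so far: 5)
  step 10: ref 2 -> FAULT, evict 1, frames=[6,2] (faults so far: 6)
  step 11: ref 5 -> FAULT, evict 6, frames=[5,2] (faults so far: 7)
  step 12: ref 5 -> HIT, frames=[5,2] (faults so far: 7)
  step 13: ref 6 -> FAULT, evict 2, frames=[5,6] (faults so far: 8)
  step 14: ref 6 -> HIT, frames=[5,6] (faults so far: 8)
  FIFO total faults: 8
--- LRU ---
  step 0: ref 6 -> FAULT, frames=[6,-] (faults so far: 1)
  step 1: ref 4 -> FAULT, frames=[6,4] (faults so far: 2)
  step 2: ref 3 -> FAULT, evict 6, frames=[3,4] (faults so far: 3)
  step 3: ref 1 -> FAULT, evict 4, frames=[3,1] (faults so far: 4)
  step 4: ref 3 -> HIT, frames=[3,1] (faults so far: 4)
  step 5: ref 1 -> HIT, frames=[3,1] (faults so far: 4)
  step 6: ref 6 -> FAULT, evict 3, frames=[6,1] (faults so far: 5)
  step 7: ref 1 -> HIT, frames=[6,1] (faults so far: 5)
  step 8: ref 6 -> HIT, frames=[6,1] (faults so far: 5)
  step 9: ref 1 -> HIT, frames=[6,1] (faults so far: 5)
  step 10: ref 2 -> FAULT, evict 6, frames=[2,1] (faults so far: 6)
  step 11: ref 5 -> FAULT, evict 1, frames=[2,5] (faults so far: 7)
  step 12: ref 5 -> HIT, frames=[2,5] (faults so far: 7)
  step 13: ref 6 -> FAULT, evict 2, frames=[6,5] (faults so far: 8)
  step 14: ref 6 -> HIT, frames=[6,5] (faults so far: 8)
  LRU total faults: 8
--- Optimal ---
  step 0: ref 6 -> FAULT, frames=[6,-] (faults so far: 1)
  step 1: ref 4 -> FAULT, frames=[6,4] (faults so far: 2)
  step 2: ref 3 -> FAULT, evict 4, frames=[6,3] (faults so far: 3)
  step 3: ref 1 -> FAULT, evict 6, frames=[1,3] (faults so far: 4)
  step 4: ref 3 -> HIT, frames=[1,3] (faults so far: 4)
  step 5: ref 1 -> HIT, frames=[1,3] (faults so far: 4)
  step 6: ref 6 -> FAULT, evict 3, frames=[1,6] (faults so far: 5)
  step 7: ref 1 -> HIT, frames=[1,6] (faults so far: 5)
  step 8: ref 6 -> HIT, frames=[1,6] (faults so far: 5)
  step 9: ref 1 -> HIT, frames=[1,6] (faults so far: 5)
  step 10: ref 2 -> FAULT, evict 1, frames=[2,6] (faults so far: 6)
  step 11: ref 5 -> FAULT, evict 2, frames=[5,6] (faults so far: 7)
  step 12: ref 5 -> HIT, frames=[5,6] (faults so far: 7)
  step 13: ref 6 -> HIT, frames=[5,6] (faults so far: 7)
  step 14: ref 6 -> HIT, frames=[5,6] (faults so far: 7)
  Optimal total faults: 7

Answer: 8 8 7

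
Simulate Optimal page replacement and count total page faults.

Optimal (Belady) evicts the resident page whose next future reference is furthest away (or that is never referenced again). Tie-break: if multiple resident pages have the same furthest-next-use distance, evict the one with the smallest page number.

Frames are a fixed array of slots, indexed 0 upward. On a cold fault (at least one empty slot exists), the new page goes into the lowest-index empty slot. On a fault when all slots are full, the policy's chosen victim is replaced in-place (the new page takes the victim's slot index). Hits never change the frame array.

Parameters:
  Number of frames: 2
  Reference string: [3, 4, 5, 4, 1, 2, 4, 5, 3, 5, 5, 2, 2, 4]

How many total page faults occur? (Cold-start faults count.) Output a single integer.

Answer: 9

Derivation:
Step 0: ref 3 → FAULT, frames=[3,-]
Step 1: ref 4 → FAULT, frames=[3,4]
Step 2: ref 5 → FAULT (evict 3), frames=[5,4]
Step 3: ref 4 → HIT, frames=[5,4]
Step 4: ref 1 → FAULT (evict 5), frames=[1,4]
Step 5: ref 2 → FAULT (evict 1), frames=[2,4]
Step 6: ref 4 → HIT, frames=[2,4]
Step 7: ref 5 → FAULT (evict 4), frames=[2,5]
Step 8: ref 3 → FAULT (evict 2), frames=[3,5]
Step 9: ref 5 → HIT, frames=[3,5]
Step 10: ref 5 → HIT, frames=[3,5]
Step 11: ref 2 → FAULT (evict 3), frames=[2,5]
Step 12: ref 2 → HIT, frames=[2,5]
Step 13: ref 4 → FAULT (evict 2), frames=[4,5]
Total faults: 9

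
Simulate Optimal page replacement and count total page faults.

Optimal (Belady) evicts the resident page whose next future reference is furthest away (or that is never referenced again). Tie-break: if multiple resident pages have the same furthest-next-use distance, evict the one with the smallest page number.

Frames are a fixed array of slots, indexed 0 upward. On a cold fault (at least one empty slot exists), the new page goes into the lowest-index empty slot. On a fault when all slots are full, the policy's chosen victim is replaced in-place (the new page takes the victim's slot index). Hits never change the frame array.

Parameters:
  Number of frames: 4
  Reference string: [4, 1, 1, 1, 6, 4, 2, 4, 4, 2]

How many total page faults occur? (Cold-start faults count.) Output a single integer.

Answer: 4

Derivation:
Step 0: ref 4 → FAULT, frames=[4,-,-,-]
Step 1: ref 1 → FAULT, frames=[4,1,-,-]
Step 2: ref 1 → HIT, frames=[4,1,-,-]
Step 3: ref 1 → HIT, frames=[4,1,-,-]
Step 4: ref 6 → FAULT, frames=[4,1,6,-]
Step 5: ref 4 → HIT, frames=[4,1,6,-]
Step 6: ref 2 → FAULT, frames=[4,1,6,2]
Step 7: ref 4 → HIT, frames=[4,1,6,2]
Step 8: ref 4 → HIT, frames=[4,1,6,2]
Step 9: ref 2 → HIT, frames=[4,1,6,2]
Total faults: 4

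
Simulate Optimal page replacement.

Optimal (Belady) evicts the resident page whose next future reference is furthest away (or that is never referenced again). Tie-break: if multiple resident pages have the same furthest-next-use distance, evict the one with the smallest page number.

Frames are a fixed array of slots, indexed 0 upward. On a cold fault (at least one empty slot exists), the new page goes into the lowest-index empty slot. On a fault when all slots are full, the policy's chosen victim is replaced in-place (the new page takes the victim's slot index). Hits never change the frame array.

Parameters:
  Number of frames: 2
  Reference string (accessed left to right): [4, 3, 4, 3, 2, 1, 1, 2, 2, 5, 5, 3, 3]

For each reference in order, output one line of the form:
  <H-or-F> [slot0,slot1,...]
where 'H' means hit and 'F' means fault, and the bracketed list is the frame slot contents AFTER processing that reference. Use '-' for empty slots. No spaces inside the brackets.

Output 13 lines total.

F [4,-]
F [4,3]
H [4,3]
H [4,3]
F [2,3]
F [2,1]
H [2,1]
H [2,1]
H [2,1]
F [2,5]
H [2,5]
F [3,5]
H [3,5]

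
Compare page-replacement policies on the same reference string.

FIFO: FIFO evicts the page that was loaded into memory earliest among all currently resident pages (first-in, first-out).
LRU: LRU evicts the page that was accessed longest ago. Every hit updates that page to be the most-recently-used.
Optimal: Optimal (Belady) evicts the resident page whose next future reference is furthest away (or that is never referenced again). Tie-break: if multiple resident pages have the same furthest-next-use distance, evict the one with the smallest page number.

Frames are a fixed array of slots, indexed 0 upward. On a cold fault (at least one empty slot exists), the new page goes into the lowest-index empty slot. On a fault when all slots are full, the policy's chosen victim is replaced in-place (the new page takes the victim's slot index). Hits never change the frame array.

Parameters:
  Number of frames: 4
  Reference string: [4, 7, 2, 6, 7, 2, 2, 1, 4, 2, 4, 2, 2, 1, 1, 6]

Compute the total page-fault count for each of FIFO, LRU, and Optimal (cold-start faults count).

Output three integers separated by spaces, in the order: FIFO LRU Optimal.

--- FIFO ---
  step 0: ref 4 -> FAULT, frames=[4,-,-,-] (faults so far: 1)
  step 1: ref 7 -> FAULT, frames=[4,7,-,-] (faults so far: 2)
  step 2: ref 2 -> FAULT, frames=[4,7,2,-] (faults so far: 3)
  step 3: ref 6 -> FAULT, frames=[4,7,2,6] (faults so far: 4)
  step 4: ref 7 -> HIT, frames=[4,7,2,6] (faults so far: 4)
  step 5: ref 2 -> HIT, frames=[4,7,2,6] (faults so far: 4)
  step 6: ref 2 -> HIT, frames=[4,7,2,6] (faults so far: 4)
  step 7: ref 1 -> FAULT, evict 4, frames=[1,7,2,6] (faults so far: 5)
  step 8: ref 4 -> FAULT, evict 7, frames=[1,4,2,6] (faults so far: 6)
  step 9: ref 2 -> HIT, frames=[1,4,2,6] (faults so far: 6)
  step 10: ref 4 -> HIT, frames=[1,4,2,6] (faults so far: 6)
  step 11: ref 2 -> HIT, frames=[1,4,2,6] (faults so far: 6)
  step 12: ref 2 -> HIT, frames=[1,4,2,6] (faults so far: 6)
  step 13: ref 1 -> HIT, frames=[1,4,2,6] (faults so far: 6)
  step 14: ref 1 -> HIT, frames=[1,4,2,6] (faults so far: 6)
  step 15: ref 6 -> HIT, frames=[1,4,2,6] (faults so far: 6)
  FIFO total faults: 6
--- LRU ---
  step 0: ref 4 -> FAULT, frames=[4,-,-,-] (faults so far: 1)
  step 1: ref 7 -> FAULT, frames=[4,7,-,-] (faults so far: 2)
  step 2: ref 2 -> FAULT, frames=[4,7,2,-] (faults so far: 3)
  step 3: ref 6 -> FAULT, frames=[4,7,2,6] (faults so far: 4)
  step 4: ref 7 -> HIT, frames=[4,7,2,6] (faults so far: 4)
  step 5: ref 2 -> HIT, frames=[4,7,2,6] (faults so far: 4)
  step 6: ref 2 -> HIT, frames=[4,7,2,6] (faults so far: 4)
  step 7: ref 1 -> FAULT, evict 4, frames=[1,7,2,6] (faults so far: 5)
  step 8: ref 4 -> FAULT, evict 6, frames=[1,7,2,4] (faults so far: 6)
  step 9: ref 2 -> HIT, frames=[1,7,2,4] (faults so far: 6)
  step 10: ref 4 -> HIT, frames=[1,7,2,4] (faults so far: 6)
  step 11: ref 2 -> HIT, frames=[1,7,2,4] (faults so far: 6)
  step 12: ref 2 -> HIT, frames=[1,7,2,4] (faults so far: 6)
  step 13: ref 1 -> HIT, frames=[1,7,2,4] (faults so far: 6)
  step 14: ref 1 -> HIT, frames=[1,7,2,4] (faults so far: 6)
  step 15: ref 6 -> FAULT, evict 7, frames=[1,6,2,4] (faults so far: 7)
  LRU total faults: 7
--- Optimal ---
  step 0: ref 4 -> FAULT, frames=[4,-,-,-] (faults so far: 1)
  step 1: ref 7 -> FAULT, frames=[4,7,-,-] (faults so far: 2)
  step 2: ref 2 -> FAULT, frames=[4,7,2,-] (faults so far: 3)
  step 3: ref 6 -> FAULT, frames=[4,7,2,6] (faults so far: 4)
  step 4: ref 7 -> HIT, frames=[4,7,2,6] (faults so far: 4)
  step 5: ref 2 -> HIT, frames=[4,7,2,6] (faults so far: 4)
  step 6: ref 2 -> HIT, frames=[4,7,2,6] (faults so far: 4)
  step 7: ref 1 -> FAULT, evict 7, frames=[4,1,2,6] (faults so far: 5)
  step 8: ref 4 -> HIT, frames=[4,1,2,6] (faults so far: 5)
  step 9: ref 2 -> HIT, frames=[4,1,2,6] (faults so far: 5)
  step 10: ref 4 -> HIT, frames=[4,1,2,6] (faults so far: 5)
  step 11: ref 2 -> HIT, frames=[4,1,2,6] (faults so far: 5)
  step 12: ref 2 -> HIT, frames=[4,1,2,6] (faults so far: 5)
  step 13: ref 1 -> HIT, frames=[4,1,2,6] (faults so far: 5)
  step 14: ref 1 -> HIT, frames=[4,1,2,6] (faults so far: 5)
  step 15: ref 6 -> HIT, frames=[4,1,2,6] (faults so far: 5)
  Optimal total faults: 5

Answer: 6 7 5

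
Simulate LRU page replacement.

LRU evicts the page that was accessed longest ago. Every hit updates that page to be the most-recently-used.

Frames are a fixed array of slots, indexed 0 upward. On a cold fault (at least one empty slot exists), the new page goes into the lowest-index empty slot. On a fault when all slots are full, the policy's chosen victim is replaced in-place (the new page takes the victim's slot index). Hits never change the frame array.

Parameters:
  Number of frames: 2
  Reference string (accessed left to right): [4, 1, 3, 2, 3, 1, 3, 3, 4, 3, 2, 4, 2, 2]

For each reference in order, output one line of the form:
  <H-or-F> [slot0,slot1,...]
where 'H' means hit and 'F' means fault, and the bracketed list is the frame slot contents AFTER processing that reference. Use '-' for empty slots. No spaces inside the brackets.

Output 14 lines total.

F [4,-]
F [4,1]
F [3,1]
F [3,2]
H [3,2]
F [3,1]
H [3,1]
H [3,1]
F [3,4]
H [3,4]
F [3,2]
F [4,2]
H [4,2]
H [4,2]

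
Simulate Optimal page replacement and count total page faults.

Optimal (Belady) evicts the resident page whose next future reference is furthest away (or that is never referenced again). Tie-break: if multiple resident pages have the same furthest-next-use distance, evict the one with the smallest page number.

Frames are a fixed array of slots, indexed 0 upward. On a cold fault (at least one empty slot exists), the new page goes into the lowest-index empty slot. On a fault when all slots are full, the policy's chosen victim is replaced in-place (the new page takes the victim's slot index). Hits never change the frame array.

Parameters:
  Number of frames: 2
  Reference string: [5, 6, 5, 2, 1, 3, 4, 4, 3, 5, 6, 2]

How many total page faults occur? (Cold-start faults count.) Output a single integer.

Answer: 9

Derivation:
Step 0: ref 5 → FAULT, frames=[5,-]
Step 1: ref 6 → FAULT, frames=[5,6]
Step 2: ref 5 → HIT, frames=[5,6]
Step 3: ref 2 → FAULT (evict 6), frames=[5,2]
Step 4: ref 1 → FAULT (evict 2), frames=[5,1]
Step 5: ref 3 → FAULT (evict 1), frames=[5,3]
Step 6: ref 4 → FAULT (evict 5), frames=[4,3]
Step 7: ref 4 → HIT, frames=[4,3]
Step 8: ref 3 → HIT, frames=[4,3]
Step 9: ref 5 → FAULT (evict 3), frames=[4,5]
Step 10: ref 6 → FAULT (evict 4), frames=[6,5]
Step 11: ref 2 → FAULT (evict 5), frames=[6,2]
Total faults: 9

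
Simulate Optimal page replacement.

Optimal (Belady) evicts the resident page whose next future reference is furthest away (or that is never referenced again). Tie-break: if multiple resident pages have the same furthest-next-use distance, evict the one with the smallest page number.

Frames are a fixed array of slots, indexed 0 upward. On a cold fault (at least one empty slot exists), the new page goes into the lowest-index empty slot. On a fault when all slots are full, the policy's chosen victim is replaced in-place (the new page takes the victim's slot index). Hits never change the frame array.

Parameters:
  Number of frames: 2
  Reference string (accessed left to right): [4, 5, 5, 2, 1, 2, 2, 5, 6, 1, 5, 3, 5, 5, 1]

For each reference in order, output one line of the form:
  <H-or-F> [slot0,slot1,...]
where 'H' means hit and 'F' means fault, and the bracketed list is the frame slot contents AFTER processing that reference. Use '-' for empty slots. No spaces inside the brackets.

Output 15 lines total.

F [4,-]
F [4,5]
H [4,5]
F [2,5]
F [2,1]
H [2,1]
H [2,1]
F [5,1]
F [6,1]
H [6,1]
F [5,1]
F [5,3]
H [5,3]
H [5,3]
F [5,1]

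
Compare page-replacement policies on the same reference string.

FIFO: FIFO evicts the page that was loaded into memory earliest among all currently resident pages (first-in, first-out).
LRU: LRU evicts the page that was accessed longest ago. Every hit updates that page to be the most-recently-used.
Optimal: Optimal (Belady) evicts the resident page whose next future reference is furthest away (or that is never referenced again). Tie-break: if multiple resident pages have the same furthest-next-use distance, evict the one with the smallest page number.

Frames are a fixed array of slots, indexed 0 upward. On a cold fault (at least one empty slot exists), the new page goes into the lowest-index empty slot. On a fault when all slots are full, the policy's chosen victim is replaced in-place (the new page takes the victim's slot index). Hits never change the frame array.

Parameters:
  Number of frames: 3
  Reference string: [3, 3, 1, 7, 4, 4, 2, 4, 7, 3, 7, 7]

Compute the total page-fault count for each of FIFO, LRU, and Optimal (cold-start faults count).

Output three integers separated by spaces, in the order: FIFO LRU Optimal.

--- FIFO ---
  step 0: ref 3 -> FAULT, frames=[3,-,-] (faults so far: 1)
  step 1: ref 3 -> HIT, frames=[3,-,-] (faults so far: 1)
  step 2: ref 1 -> FAULT, frames=[3,1,-] (faults so far: 2)
  step 3: ref 7 -> FAULT, frames=[3,1,7] (faults so far: 3)
  step 4: ref 4 -> FAULT, evict 3, frames=[4,1,7] (faults so far: 4)
  step 5: ref 4 -> HIT, frames=[4,1,7] (faults so far: 4)
  step 6: ref 2 -> FAULT, evict 1, frames=[4,2,7] (faults so far: 5)
  step 7: ref 4 -> HIT, frames=[4,2,7] (faults so far: 5)
  step 8: ref 7 -> HIT, frames=[4,2,7] (faults so far: 5)
  step 9: ref 3 -> FAULT, evict 7, frames=[4,2,3] (faults so far: 6)
  step 10: ref 7 -> FAULT, evict 4, frames=[7,2,3] (faults so far: 7)
  step 11: ref 7 -> HIT, frames=[7,2,3] (faults so far: 7)
  FIFO total faults: 7
--- LRU ---
  step 0: ref 3 -> FAULT, frames=[3,-,-] (faults so far: 1)
  step 1: ref 3 -> HIT, frames=[3,-,-] (faults so far: 1)
  step 2: ref 1 -> FAULT, frames=[3,1,-] (faults so far: 2)
  step 3: ref 7 -> FAULT, frames=[3,1,7] (faults so far: 3)
  step 4: ref 4 -> FAULT, evict 3, frames=[4,1,7] (faults so far: 4)
  step 5: ref 4 -> HIT, frames=[4,1,7] (faults so far: 4)
  step 6: ref 2 -> FAULT, evict 1, frames=[4,2,7] (faults so far: 5)
  step 7: ref 4 -> HIT, frames=[4,2,7] (faults so far: 5)
  step 8: ref 7 -> HIT, frames=[4,2,7] (faults so far: 5)
  step 9: ref 3 -> FAULT, evict 2, frames=[4,3,7] (faults so far: 6)
  step 10: ref 7 -> HIT, frames=[4,3,7] (faults so far: 6)
  step 11: ref 7 -> HIT, frames=[4,3,7] (faults so far: 6)
  LRU total faults: 6
--- Optimal ---
  step 0: ref 3 -> FAULT, frames=[3,-,-] (faults so far: 1)
  step 1: ref 3 -> HIT, frames=[3,-,-] (faults so far: 1)
  step 2: ref 1 -> FAULT, frames=[3,1,-] (faults so far: 2)
  step 3: ref 7 -> FAULT, frames=[3,1,7] (faults so far: 3)
  step 4: ref 4 -> FAULT, evict 1, frames=[3,4,7] (faults so far: 4)
  step 5: ref 4 -> HIT, frames=[3,4,7] (faults so far: 4)
  step 6: ref 2 -> FAULT, evict 3, frames=[2,4,7] (faults so far: 5)
  step 7: ref 4 -> HIT, frames=[2,4,7] (faults so far: 5)
  step 8: ref 7 -> HIT, frames=[2,4,7] (faults so far: 5)
  step 9: ref 3 -> FAULT, evict 2, frames=[3,4,7] (faults so far: 6)
  step 10: ref 7 -> HIT, frames=[3,4,7] (faults so far: 6)
  step 11: ref 7 -> HIT, frames=[3,4,7] (faults so far: 6)
  Optimal total faults: 6

Answer: 7 6 6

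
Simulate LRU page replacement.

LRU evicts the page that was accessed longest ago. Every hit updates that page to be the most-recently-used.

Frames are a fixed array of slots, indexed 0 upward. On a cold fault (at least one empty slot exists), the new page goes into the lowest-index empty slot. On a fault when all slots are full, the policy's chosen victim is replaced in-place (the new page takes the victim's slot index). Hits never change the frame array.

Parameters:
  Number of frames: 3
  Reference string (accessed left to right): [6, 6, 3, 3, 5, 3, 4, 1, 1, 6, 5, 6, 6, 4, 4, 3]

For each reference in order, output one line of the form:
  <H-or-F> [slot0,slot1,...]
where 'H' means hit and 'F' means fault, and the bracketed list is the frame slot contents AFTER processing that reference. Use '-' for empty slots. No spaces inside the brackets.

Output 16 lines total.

F [6,-,-]
H [6,-,-]
F [6,3,-]
H [6,3,-]
F [6,3,5]
H [6,3,5]
F [4,3,5]
F [4,3,1]
H [4,3,1]
F [4,6,1]
F [5,6,1]
H [5,6,1]
H [5,6,1]
F [5,6,4]
H [5,6,4]
F [3,6,4]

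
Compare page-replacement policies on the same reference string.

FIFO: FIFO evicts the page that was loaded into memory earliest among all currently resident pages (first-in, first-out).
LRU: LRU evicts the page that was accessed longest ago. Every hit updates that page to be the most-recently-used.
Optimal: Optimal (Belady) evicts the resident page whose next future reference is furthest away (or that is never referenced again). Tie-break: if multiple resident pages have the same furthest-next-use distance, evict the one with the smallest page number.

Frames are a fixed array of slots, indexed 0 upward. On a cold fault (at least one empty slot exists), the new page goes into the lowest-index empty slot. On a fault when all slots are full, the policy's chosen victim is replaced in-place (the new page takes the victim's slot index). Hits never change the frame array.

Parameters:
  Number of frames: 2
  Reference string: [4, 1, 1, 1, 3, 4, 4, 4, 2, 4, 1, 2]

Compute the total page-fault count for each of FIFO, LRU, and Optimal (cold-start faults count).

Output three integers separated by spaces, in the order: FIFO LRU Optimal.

Answer: 6 7 5

Derivation:
--- FIFO ---
  step 0: ref 4 -> FAULT, frames=[4,-] (faults so far: 1)
  step 1: ref 1 -> FAULT, frames=[4,1] (faults so far: 2)
  step 2: ref 1 -> HIT, frames=[4,1] (faults so far: 2)
  step 3: ref 1 -> HIT, frames=[4,1] (faults so far: 2)
  step 4: ref 3 -> FAULT, evict 4, frames=[3,1] (faults so far: 3)
  step 5: ref 4 -> FAULT, evict 1, frames=[3,4] (faults so far: 4)
  step 6: ref 4 -> HIT, frames=[3,4] (faults so far: 4)
  step 7: ref 4 -> HIT, frames=[3,4] (faults so far: 4)
  step 8: ref 2 -> FAULT, evict 3, frames=[2,4] (faults so far: 5)
  step 9: ref 4 -> HIT, frames=[2,4] (faults so far: 5)
  step 10: ref 1 -> FAULT, evict 4, frames=[2,1] (faults so far: 6)
  step 11: ref 2 -> HIT, frames=[2,1] (faults so far: 6)
  FIFO total faults: 6
--- LRU ---
  step 0: ref 4 -> FAULT, frames=[4,-] (faults so far: 1)
  step 1: ref 1 -> FAULT, frames=[4,1] (faults so far: 2)
  step 2: ref 1 -> HIT, frames=[4,1] (faults so far: 2)
  step 3: ref 1 -> HIT, frames=[4,1] (faults so far: 2)
  step 4: ref 3 -> FAULT, evict 4, frames=[3,1] (faults so far: 3)
  step 5: ref 4 -> FAULT, evict 1, frames=[3,4] (faults so far: 4)
  step 6: ref 4 -> HIT, frames=[3,4] (faults so far: 4)
  step 7: ref 4 -> HIT, frames=[3,4] (faults so far: 4)
  step 8: ref 2 -> FAULT, evict 3, frames=[2,4] (faults so far: 5)
  step 9: ref 4 -> HIT, frames=[2,4] (faults so far: 5)
  step 10: ref 1 -> FAULT, evict 2, frames=[1,4] (faults so far: 6)
  step 11: ref 2 -> FAULT, evict 4, frames=[1,2] (faults so far: 7)
  LRU total faults: 7
--- Optimal ---
  step 0: ref 4 -> FAULT, frames=[4,-] (faults so far: 1)
  step 1: ref 1 -> FAULT, frames=[4,1] (faults so far: 2)
  step 2: ref 1 -> HIT, frames=[4,1] (faults so far: 2)
  step 3: ref 1 -> HIT, frames=[4,1] (faults so far: 2)
  step 4: ref 3 -> FAULT, evict 1, frames=[4,3] (faults so far: 3)
  step 5: ref 4 -> HIT, frames=[4,3] (faults so far: 3)
  step 6: ref 4 -> HIT, frames=[4,3] (faults so far: 3)
  step 7: ref 4 -> HIT, frames=[4,3] (faults so far: 3)
  step 8: ref 2 -> FAULT, evict 3, frames=[4,2] (faults so far: 4)
  step 9: ref 4 -> HIT, frames=[4,2] (faults so far: 4)
  step 10: ref 1 -> FAULT, evict 4, frames=[1,2] (faults so far: 5)
  step 11: ref 2 -> HIT, frames=[1,2] (faults so far: 5)
  Optimal total faults: 5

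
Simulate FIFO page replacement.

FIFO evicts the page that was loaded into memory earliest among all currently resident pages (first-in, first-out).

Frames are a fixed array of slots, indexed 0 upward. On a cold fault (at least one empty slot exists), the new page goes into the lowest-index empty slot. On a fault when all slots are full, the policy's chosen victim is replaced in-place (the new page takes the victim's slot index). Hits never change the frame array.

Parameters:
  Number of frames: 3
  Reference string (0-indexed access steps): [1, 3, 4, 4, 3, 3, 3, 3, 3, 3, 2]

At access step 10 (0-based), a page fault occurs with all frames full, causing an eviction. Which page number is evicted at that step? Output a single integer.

Answer: 1

Derivation:
Step 0: ref 1 -> FAULT, frames=[1,-,-]
Step 1: ref 3 -> FAULT, frames=[1,3,-]
Step 2: ref 4 -> FAULT, frames=[1,3,4]
Step 3: ref 4 -> HIT, frames=[1,3,4]
Step 4: ref 3 -> HIT, frames=[1,3,4]
Step 5: ref 3 -> HIT, frames=[1,3,4]
Step 6: ref 3 -> HIT, frames=[1,3,4]
Step 7: ref 3 -> HIT, frames=[1,3,4]
Step 8: ref 3 -> HIT, frames=[1,3,4]
Step 9: ref 3 -> HIT, frames=[1,3,4]
Step 10: ref 2 -> FAULT, evict 1, frames=[2,3,4]
At step 10: evicted page 1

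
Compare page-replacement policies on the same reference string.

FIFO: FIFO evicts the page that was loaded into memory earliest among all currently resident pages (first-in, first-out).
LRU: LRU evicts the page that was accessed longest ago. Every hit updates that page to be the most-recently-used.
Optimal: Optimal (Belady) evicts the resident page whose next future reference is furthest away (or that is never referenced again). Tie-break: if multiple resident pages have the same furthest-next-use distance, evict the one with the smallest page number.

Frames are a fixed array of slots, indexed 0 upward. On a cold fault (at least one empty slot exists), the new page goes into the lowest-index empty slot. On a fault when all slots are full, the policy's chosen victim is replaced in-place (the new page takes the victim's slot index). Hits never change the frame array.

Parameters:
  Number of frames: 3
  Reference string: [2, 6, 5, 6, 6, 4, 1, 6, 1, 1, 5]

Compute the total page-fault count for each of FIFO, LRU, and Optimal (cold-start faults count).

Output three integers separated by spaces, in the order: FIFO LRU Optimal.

Answer: 7 6 5

Derivation:
--- FIFO ---
  step 0: ref 2 -> FAULT, frames=[2,-,-] (faults so far: 1)
  step 1: ref 6 -> FAULT, frames=[2,6,-] (faults so far: 2)
  step 2: ref 5 -> FAULT, frames=[2,6,5] (faults so far: 3)
  step 3: ref 6 -> HIT, frames=[2,6,5] (faults so far: 3)
  step 4: ref 6 -> HIT, frames=[2,6,5] (faults so far: 3)
  step 5: ref 4 -> FAULT, evict 2, frames=[4,6,5] (faults so far: 4)
  step 6: ref 1 -> FAULT, evict 6, frames=[4,1,5] (faults so far: 5)
  step 7: ref 6 -> FAULT, evict 5, frames=[4,1,6] (faults so far: 6)
  step 8: ref 1 -> HIT, frames=[4,1,6] (faults so far: 6)
  step 9: ref 1 -> HIT, frames=[4,1,6] (faults so far: 6)
  step 10: ref 5 -> FAULT, evict 4, frames=[5,1,6] (faults so far: 7)
  FIFO total faults: 7
--- LRU ---
  step 0: ref 2 -> FAULT, frames=[2,-,-] (faults so far: 1)
  step 1: ref 6 -> FAULT, frames=[2,6,-] (faults so far: 2)
  step 2: ref 5 -> FAULT, frames=[2,6,5] (faults so far: 3)
  step 3: ref 6 -> HIT, frames=[2,6,5] (faults so far: 3)
  step 4: ref 6 -> HIT, frames=[2,6,5] (faults so far: 3)
  step 5: ref 4 -> FAULT, evict 2, frames=[4,6,5] (faults so far: 4)
  step 6: ref 1 -> FAULT, evict 5, frames=[4,6,1] (faults so far: 5)
  step 7: ref 6 -> HIT, frames=[4,6,1] (faults so far: 5)
  step 8: ref 1 -> HIT, frames=[4,6,1] (faults so far: 5)
  step 9: ref 1 -> HIT, frames=[4,6,1] (faults so far: 5)
  step 10: ref 5 -> FAULT, evict 4, frames=[5,6,1] (faults so far: 6)
  LRU total faults: 6
--- Optimal ---
  step 0: ref 2 -> FAULT, frames=[2,-,-] (faults so far: 1)
  step 1: ref 6 -> FAULT, frames=[2,6,-] (faults so far: 2)
  step 2: ref 5 -> FAULT, frames=[2,6,5] (faults so far: 3)
  step 3: ref 6 -> HIT, frames=[2,6,5] (faults so far: 3)
  step 4: ref 6 -> HIT, frames=[2,6,5] (faults so far: 3)
  step 5: ref 4 -> FAULT, evict 2, frames=[4,6,5] (faults so far: 4)
  step 6: ref 1 -> FAULT, evict 4, frames=[1,6,5] (faults so far: 5)
  step 7: ref 6 -> HIT, frames=[1,6,5] (faults so far: 5)
  step 8: ref 1 -> HIT, frames=[1,6,5] (faults so far: 5)
  step 9: ref 1 -> HIT, frames=[1,6,5] (faults so far: 5)
  step 10: ref 5 -> HIT, frames=[1,6,5] (faults so far: 5)
  Optimal total faults: 5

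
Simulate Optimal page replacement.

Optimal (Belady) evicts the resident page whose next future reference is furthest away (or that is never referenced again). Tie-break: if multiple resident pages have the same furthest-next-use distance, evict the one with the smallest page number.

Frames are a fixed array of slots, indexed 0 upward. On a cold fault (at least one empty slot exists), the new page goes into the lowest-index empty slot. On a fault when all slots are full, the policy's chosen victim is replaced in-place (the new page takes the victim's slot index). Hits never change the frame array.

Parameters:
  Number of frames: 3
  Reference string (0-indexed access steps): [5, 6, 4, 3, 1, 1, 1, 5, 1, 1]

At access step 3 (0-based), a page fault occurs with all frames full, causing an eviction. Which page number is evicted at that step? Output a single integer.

Step 0: ref 5 -> FAULT, frames=[5,-,-]
Step 1: ref 6 -> FAULT, frames=[5,6,-]
Step 2: ref 4 -> FAULT, frames=[5,6,4]
Step 3: ref 3 -> FAULT, evict 4, frames=[5,6,3]
At step 3: evicted page 4

Answer: 4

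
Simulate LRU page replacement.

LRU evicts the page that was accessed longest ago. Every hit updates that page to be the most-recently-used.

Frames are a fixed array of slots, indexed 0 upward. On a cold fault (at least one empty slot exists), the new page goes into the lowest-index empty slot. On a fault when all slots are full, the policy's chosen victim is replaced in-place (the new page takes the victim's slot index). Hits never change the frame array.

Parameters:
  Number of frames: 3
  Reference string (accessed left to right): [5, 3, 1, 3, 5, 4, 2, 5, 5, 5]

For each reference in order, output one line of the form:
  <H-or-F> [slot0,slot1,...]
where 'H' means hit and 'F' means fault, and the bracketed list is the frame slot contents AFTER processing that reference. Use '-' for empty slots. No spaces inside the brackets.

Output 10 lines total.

F [5,-,-]
F [5,3,-]
F [5,3,1]
H [5,3,1]
H [5,3,1]
F [5,3,4]
F [5,2,4]
H [5,2,4]
H [5,2,4]
H [5,2,4]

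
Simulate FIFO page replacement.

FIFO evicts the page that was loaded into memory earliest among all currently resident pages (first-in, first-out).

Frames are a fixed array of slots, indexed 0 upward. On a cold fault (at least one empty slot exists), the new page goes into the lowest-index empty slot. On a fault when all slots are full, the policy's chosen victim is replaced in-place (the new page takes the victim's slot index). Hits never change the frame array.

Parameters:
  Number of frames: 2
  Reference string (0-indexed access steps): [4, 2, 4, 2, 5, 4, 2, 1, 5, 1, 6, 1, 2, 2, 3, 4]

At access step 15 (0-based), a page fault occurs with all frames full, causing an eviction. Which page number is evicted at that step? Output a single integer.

Answer: 2

Derivation:
Step 0: ref 4 -> FAULT, frames=[4,-]
Step 1: ref 2 -> FAULT, frames=[4,2]
Step 2: ref 4 -> HIT, frames=[4,2]
Step 3: ref 2 -> HIT, frames=[4,2]
Step 4: ref 5 -> FAULT, evict 4, frames=[5,2]
Step 5: ref 4 -> FAULT, evict 2, frames=[5,4]
Step 6: ref 2 -> FAULT, evict 5, frames=[2,4]
Step 7: ref 1 -> FAULT, evict 4, frames=[2,1]
Step 8: ref 5 -> FAULT, evict 2, frames=[5,1]
Step 9: ref 1 -> HIT, frames=[5,1]
Step 10: ref 6 -> FAULT, evict 1, frames=[5,6]
Step 11: ref 1 -> FAULT, evict 5, frames=[1,6]
Step 12: ref 2 -> FAULT, evict 6, frames=[1,2]
Step 13: ref 2 -> HIT, frames=[1,2]
Step 14: ref 3 -> FAULT, evict 1, frames=[3,2]
Step 15: ref 4 -> FAULT, evict 2, frames=[3,4]
At step 15: evicted page 2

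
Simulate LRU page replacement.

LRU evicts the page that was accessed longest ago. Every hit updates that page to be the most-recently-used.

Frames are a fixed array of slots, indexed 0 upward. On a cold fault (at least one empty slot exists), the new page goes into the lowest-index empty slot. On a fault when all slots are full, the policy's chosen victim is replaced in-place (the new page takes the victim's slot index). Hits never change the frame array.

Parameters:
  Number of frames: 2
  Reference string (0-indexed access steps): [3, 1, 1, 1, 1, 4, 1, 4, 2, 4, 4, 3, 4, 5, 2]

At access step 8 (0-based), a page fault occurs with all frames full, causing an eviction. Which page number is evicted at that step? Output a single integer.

Answer: 1

Derivation:
Step 0: ref 3 -> FAULT, frames=[3,-]
Step 1: ref 1 -> FAULT, frames=[3,1]
Step 2: ref 1 -> HIT, frames=[3,1]
Step 3: ref 1 -> HIT, frames=[3,1]
Step 4: ref 1 -> HIT, frames=[3,1]
Step 5: ref 4 -> FAULT, evict 3, frames=[4,1]
Step 6: ref 1 -> HIT, frames=[4,1]
Step 7: ref 4 -> HIT, frames=[4,1]
Step 8: ref 2 -> FAULT, evict 1, frames=[4,2]
At step 8: evicted page 1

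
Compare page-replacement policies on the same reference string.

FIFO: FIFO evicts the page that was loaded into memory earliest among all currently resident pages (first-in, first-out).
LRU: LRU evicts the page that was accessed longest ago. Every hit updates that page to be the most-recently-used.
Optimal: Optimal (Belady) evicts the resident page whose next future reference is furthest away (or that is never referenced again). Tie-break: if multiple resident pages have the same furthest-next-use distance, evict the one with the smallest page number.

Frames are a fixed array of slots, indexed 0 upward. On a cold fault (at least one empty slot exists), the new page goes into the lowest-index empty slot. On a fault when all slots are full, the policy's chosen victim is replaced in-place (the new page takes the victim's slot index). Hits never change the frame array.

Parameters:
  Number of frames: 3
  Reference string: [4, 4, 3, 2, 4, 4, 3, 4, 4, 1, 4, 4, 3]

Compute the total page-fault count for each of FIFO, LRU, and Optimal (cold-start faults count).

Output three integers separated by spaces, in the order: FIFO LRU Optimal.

Answer: 6 4 4

Derivation:
--- FIFO ---
  step 0: ref 4 -> FAULT, frames=[4,-,-] (faults so far: 1)
  step 1: ref 4 -> HIT, frames=[4,-,-] (faults so far: 1)
  step 2: ref 3 -> FAULT, frames=[4,3,-] (faults so far: 2)
  step 3: ref 2 -> FAULT, frames=[4,3,2] (faults so far: 3)
  step 4: ref 4 -> HIT, frames=[4,3,2] (faults so far: 3)
  step 5: ref 4 -> HIT, frames=[4,3,2] (faults so far: 3)
  step 6: ref 3 -> HIT, frames=[4,3,2] (faults so far: 3)
  step 7: ref 4 -> HIT, frames=[4,3,2] (faults so far: 3)
  step 8: ref 4 -> HIT, frames=[4,3,2] (faults so far: 3)
  step 9: ref 1 -> FAULT, evict 4, frames=[1,3,2] (faults so far: 4)
  step 10: ref 4 -> FAULT, evict 3, frames=[1,4,2] (faults so far: 5)
  step 11: ref 4 -> HIT, frames=[1,4,2] (faults so far: 5)
  step 12: ref 3 -> FAULT, evict 2, frames=[1,4,3] (faults so far: 6)
  FIFO total faults: 6
--- LRU ---
  step 0: ref 4 -> FAULT, frames=[4,-,-] (faults so far: 1)
  step 1: ref 4 -> HIT, frames=[4,-,-] (faults so far: 1)
  step 2: ref 3 -> FAULT, frames=[4,3,-] (faults so far: 2)
  step 3: ref 2 -> FAULT, frames=[4,3,2] (faults so far: 3)
  step 4: ref 4 -> HIT, frames=[4,3,2] (faults so far: 3)
  step 5: ref 4 -> HIT, frames=[4,3,2] (faults so far: 3)
  step 6: ref 3 -> HIT, frames=[4,3,2] (faults so far: 3)
  step 7: ref 4 -> HIT, frames=[4,3,2] (faults so far: 3)
  step 8: ref 4 -> HIT, frames=[4,3,2] (faults so far: 3)
  step 9: ref 1 -> FAULT, evict 2, frames=[4,3,1] (faults so far: 4)
  step 10: ref 4 -> HIT, frames=[4,3,1] (faults so far: 4)
  step 11: ref 4 -> HIT, frames=[4,3,1] (faults so far: 4)
  step 12: ref 3 -> HIT, frames=[4,3,1] (faults so far: 4)
  LRU total faults: 4
--- Optimal ---
  step 0: ref 4 -> FAULT, frames=[4,-,-] (faults so far: 1)
  step 1: ref 4 -> HIT, frames=[4,-,-] (faults so far: 1)
  step 2: ref 3 -> FAULT, frames=[4,3,-] (faults so far: 2)
  step 3: ref 2 -> FAULT, frames=[4,3,2] (faults so far: 3)
  step 4: ref 4 -> HIT, frames=[4,3,2] (faults so far: 3)
  step 5: ref 4 -> HIT, frames=[4,3,2] (faults so far: 3)
  step 6: ref 3 -> HIT, frames=[4,3,2] (faults so far: 3)
  step 7: ref 4 -> HIT, frames=[4,3,2] (faults so far: 3)
  step 8: ref 4 -> HIT, frames=[4,3,2] (faults so far: 3)
  step 9: ref 1 -> FAULT, evict 2, frames=[4,3,1] (faults so far: 4)
  step 10: ref 4 -> HIT, frames=[4,3,1] (faults so far: 4)
  step 11: ref 4 -> HIT, frames=[4,3,1] (faults so far: 4)
  step 12: ref 3 -> HIT, frames=[4,3,1] (faults so far: 4)
  Optimal total faults: 4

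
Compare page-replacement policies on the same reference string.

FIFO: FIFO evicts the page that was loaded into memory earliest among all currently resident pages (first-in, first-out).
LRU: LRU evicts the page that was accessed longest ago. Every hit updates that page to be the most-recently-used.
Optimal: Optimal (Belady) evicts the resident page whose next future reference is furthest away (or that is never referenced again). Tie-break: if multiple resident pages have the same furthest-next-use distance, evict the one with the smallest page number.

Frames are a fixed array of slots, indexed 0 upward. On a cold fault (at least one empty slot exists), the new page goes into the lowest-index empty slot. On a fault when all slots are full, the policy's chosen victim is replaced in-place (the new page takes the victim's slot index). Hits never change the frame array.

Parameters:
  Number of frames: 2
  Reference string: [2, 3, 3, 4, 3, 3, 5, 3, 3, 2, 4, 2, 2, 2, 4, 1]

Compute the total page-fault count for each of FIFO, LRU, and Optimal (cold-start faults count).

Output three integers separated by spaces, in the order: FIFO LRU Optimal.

Answer: 8 7 7

Derivation:
--- FIFO ---
  step 0: ref 2 -> FAULT, frames=[2,-] (faults so far: 1)
  step 1: ref 3 -> FAULT, frames=[2,3] (faults so far: 2)
  step 2: ref 3 -> HIT, frames=[2,3] (faults so far: 2)
  step 3: ref 4 -> FAULT, evict 2, frames=[4,3] (faults so far: 3)
  step 4: ref 3 -> HIT, frames=[4,3] (faults so far: 3)
  step 5: ref 3 -> HIT, frames=[4,3] (faults so far: 3)
  step 6: ref 5 -> FAULT, evict 3, frames=[4,5] (faults so far: 4)
  step 7: ref 3 -> FAULT, evict 4, frames=[3,5] (faults so far: 5)
  step 8: ref 3 -> HIT, frames=[3,5] (faults so far: 5)
  step 9: ref 2 -> FAULT, evict 5, frames=[3,2] (faults so far: 6)
  step 10: ref 4 -> FAULT, evict 3, frames=[4,2] (faults so far: 7)
  step 11: ref 2 -> HIT, frames=[4,2] (faults so far: 7)
  step 12: ref 2 -> HIT, frames=[4,2] (faults so far: 7)
  step 13: ref 2 -> HIT, frames=[4,2] (faults so far: 7)
  step 14: ref 4 -> HIT, frames=[4,2] (faults so far: 7)
  step 15: ref 1 -> FAULT, evict 2, frames=[4,1] (faults so far: 8)
  FIFO total faults: 8
--- LRU ---
  step 0: ref 2 -> FAULT, frames=[2,-] (faults so far: 1)
  step 1: ref 3 -> FAULT, frames=[2,3] (faults so far: 2)
  step 2: ref 3 -> HIT, frames=[2,3] (faults so far: 2)
  step 3: ref 4 -> FAULT, evict 2, frames=[4,3] (faults so far: 3)
  step 4: ref 3 -> HIT, frames=[4,3] (faults so far: 3)
  step 5: ref 3 -> HIT, frames=[4,3] (faults so far: 3)
  step 6: ref 5 -> FAULT, evict 4, frames=[5,3] (faults so far: 4)
  step 7: ref 3 -> HIT, frames=[5,3] (faults so far: 4)
  step 8: ref 3 -> HIT, frames=[5,3] (faults so far: 4)
  step 9: ref 2 -> FAULT, evict 5, frames=[2,3] (faults so far: 5)
  step 10: ref 4 -> FAULT, evict 3, frames=[2,4] (faults so far: 6)
  step 11: ref 2 -> HIT, frames=[2,4] (faults so far: 6)
  step 12: ref 2 -> HIT, frames=[2,4] (faults so far: 6)
  step 13: ref 2 -> HIT, frames=[2,4] (faults so far: 6)
  step 14: ref 4 -> HIT, frames=[2,4] (faults so far: 6)
  step 15: ref 1 -> FAULT, evict 2, frames=[1,4] (faults so far: 7)
  LRU total faults: 7
--- Optimal ---
  step 0: ref 2 -> FAULT, frames=[2,-] (faults so far: 1)
  step 1: ref 3 -> FAULT, frames=[2,3] (faults so far: 2)
  step 2: ref 3 -> HIT, frames=[2,3] (faults so far: 2)
  step 3: ref 4 -> FAULT, evict 2, frames=[4,3] (faults so far: 3)
  step 4: ref 3 -> HIT, frames=[4,3] (faults so far: 3)
  step 5: ref 3 -> HIT, frames=[4,3] (faults so far: 3)
  step 6: ref 5 -> FAULT, evict 4, frames=[5,3] (faults so far: 4)
  step 7: ref 3 -> HIT, frames=[5,3] (faults so far: 4)
  step 8: ref 3 -> HIT, frames=[5,3] (faults so far: 4)
  step 9: ref 2 -> FAULT, evict 3, frames=[5,2] (faults so far: 5)
  step 10: ref 4 -> FAULT, evict 5, frames=[4,2] (faults so far: 6)
  step 11: ref 2 -> HIT, frames=[4,2] (faults so far: 6)
  step 12: ref 2 -> HIT, frames=[4,2] (faults so far: 6)
  step 13: ref 2 -> HIT, frames=[4,2] (faults so far: 6)
  step 14: ref 4 -> HIT, frames=[4,2] (faults so far: 6)
  step 15: ref 1 -> FAULT, evict 2, frames=[4,1] (faults so far: 7)
  Optimal total faults: 7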